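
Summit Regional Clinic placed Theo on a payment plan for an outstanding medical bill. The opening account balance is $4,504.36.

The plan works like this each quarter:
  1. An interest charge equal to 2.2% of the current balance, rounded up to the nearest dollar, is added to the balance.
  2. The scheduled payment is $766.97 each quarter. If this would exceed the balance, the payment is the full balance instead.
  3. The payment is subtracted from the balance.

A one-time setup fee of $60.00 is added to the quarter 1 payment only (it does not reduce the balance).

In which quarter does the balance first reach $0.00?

Quarter 1: opening $4,504.36; interest $100.00 → $4,604.36; payment $766.97 (+ $60.00 fee); balance $3,837.39
Quarter 2: opening $3,837.39; interest $85.00 → $3,922.39; payment $766.97; balance $3,155.42
Quarter 3: opening $3,155.42; interest $70.00 → $3,225.42; payment $766.97; balance $2,458.45
Quarter 4: opening $2,458.45; interest $55.00 → $2,513.45; payment $766.97; balance $1,746.48
Quarter 5: opening $1,746.48; interest $39.00 → $1,785.48; payment $766.97; balance $1,018.51
Quarter 6: opening $1,018.51; interest $23.00 → $1,041.51; payment $766.97; balance $274.54
Quarter 7: opening $274.54; interest $7.00 → $281.54; payment $281.54; balance $0.00
Balance reaches $0.00 in quarter 7.

7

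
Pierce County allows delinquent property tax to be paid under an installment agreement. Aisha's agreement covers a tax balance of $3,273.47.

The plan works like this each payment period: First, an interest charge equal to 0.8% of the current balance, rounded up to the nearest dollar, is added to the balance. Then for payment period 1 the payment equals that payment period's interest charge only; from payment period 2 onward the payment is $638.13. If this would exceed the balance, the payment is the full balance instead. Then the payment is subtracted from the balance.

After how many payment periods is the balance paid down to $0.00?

7

Payment period 1: opening $3,273.47; interest $27.00 → $3,300.47; payment $27.00; balance $3,273.47
Payment period 2: opening $3,273.47; interest $27.00 → $3,300.47; payment $638.13; balance $2,662.34
Payment period 3: opening $2,662.34; interest $22.00 → $2,684.34; payment $638.13; balance $2,046.21
Payment period 4: opening $2,046.21; interest $17.00 → $2,063.21; payment $638.13; balance $1,425.08
Payment period 5: opening $1,425.08; interest $12.00 → $1,437.08; payment $638.13; balance $798.95
Payment period 6: opening $798.95; interest $7.00 → $805.95; payment $638.13; balance $167.82
Payment period 7: opening $167.82; interest $2.00 → $169.82; payment $169.82; balance $0.00
Balance reaches $0.00 in payment period 7.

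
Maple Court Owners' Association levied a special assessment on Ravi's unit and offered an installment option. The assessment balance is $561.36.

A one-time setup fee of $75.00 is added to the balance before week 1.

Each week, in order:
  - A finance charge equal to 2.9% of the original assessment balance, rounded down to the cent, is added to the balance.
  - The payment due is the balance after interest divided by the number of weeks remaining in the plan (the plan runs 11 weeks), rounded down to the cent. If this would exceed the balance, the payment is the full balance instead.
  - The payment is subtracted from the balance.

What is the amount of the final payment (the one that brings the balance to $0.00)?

$106.99

Week 1: $636.36 +$16.27 interest = $652.63; pay $59.33 → $593.30
Week 2: $593.30 +$16.27 interest = $609.57; pay $60.95 → $548.62
Week 3: $548.62 +$16.27 interest = $564.89; pay $62.76 → $502.13
Week 4: $502.13 +$16.27 interest = $518.40; pay $64.80 → $453.60
Week 5: $453.60 +$16.27 interest = $469.87; pay $67.12 → $402.75
Week 6: $402.75 +$16.27 interest = $419.02; pay $69.83 → $349.19
Week 7: $349.19 +$16.27 interest = $365.46; pay $73.09 → $292.37
Week 8: $292.37 +$16.27 interest = $308.64; pay $77.16 → $231.48
Week 9: $231.48 +$16.27 interest = $247.75; pay $82.58 → $165.17
Week 10: $165.17 +$16.27 interest = $181.44; pay $90.72 → $90.72
Week 11: $90.72 +$16.27 interest = $106.99; pay $106.99 → $0.00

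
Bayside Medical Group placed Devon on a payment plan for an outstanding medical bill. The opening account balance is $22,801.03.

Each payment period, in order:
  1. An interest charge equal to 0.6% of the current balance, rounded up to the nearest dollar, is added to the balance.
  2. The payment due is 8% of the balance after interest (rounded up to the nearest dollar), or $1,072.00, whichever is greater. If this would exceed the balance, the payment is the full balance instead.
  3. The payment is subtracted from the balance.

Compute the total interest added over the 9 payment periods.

# | Opening | Interest | Payment | End bal
1 | $22,801.03 | $137.00 | $1,836.00 | $21,102.03
2 | $21,102.03 | $127.00 | $1,699.00 | $19,530.03
3 | $19,530.03 | $118.00 | $1,572.00 | $18,076.03
4 | $18,076.03 | $109.00 | $1,455.00 | $16,730.03
5 | $16,730.03 | $101.00 | $1,347.00 | $15,484.03
6 | $15,484.03 | $93.00 | $1,247.00 | $14,330.03
7 | $14,330.03 | $86.00 | $1,154.00 | $13,262.03
8 | $13,262.03 | $80.00 | $1,072.00 | $12,270.03
9 | $12,270.03 | $74.00 | $1,072.00 | $11,272.03
Total interest: $137.00 + $127.00 + $118.00 + $109.00 + $101.00 + $93.00 + $86.00 + $80.00 + $74.00 = $925.00

$925.00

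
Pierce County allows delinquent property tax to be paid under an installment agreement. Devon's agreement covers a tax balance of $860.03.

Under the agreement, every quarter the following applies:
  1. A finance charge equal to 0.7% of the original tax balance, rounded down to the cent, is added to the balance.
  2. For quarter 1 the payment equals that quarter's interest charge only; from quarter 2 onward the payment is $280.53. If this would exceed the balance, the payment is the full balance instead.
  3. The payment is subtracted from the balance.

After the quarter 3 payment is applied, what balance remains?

$311.01

Quarter 1: opening $860.03; interest $6.02 → $866.05; payment $6.02; balance $860.03
Quarter 2: opening $860.03; interest $6.02 → $866.05; payment $280.53; balance $585.52
Quarter 3: opening $585.52; interest $6.02 → $591.54; payment $280.53; balance $311.01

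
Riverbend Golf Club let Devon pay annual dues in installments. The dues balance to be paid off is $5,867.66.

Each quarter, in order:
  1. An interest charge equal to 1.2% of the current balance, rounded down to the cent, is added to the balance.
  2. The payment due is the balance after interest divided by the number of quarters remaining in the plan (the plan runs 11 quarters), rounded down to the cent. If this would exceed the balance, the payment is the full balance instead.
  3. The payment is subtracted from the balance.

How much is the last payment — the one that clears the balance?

$608.22

Quarter 1: opening $5,867.66; interest $70.41 → $5,938.07; payment $539.82; balance $5,398.25
Quarter 2: opening $5,398.25; interest $64.77 → $5,463.02; payment $546.30; balance $4,916.72
Quarter 3: opening $4,916.72; interest $59.00 → $4,975.72; payment $552.85; balance $4,422.87
Quarter 4: opening $4,422.87; interest $53.07 → $4,475.94; payment $559.49; balance $3,916.45
Quarter 5: opening $3,916.45; interest $46.99 → $3,963.44; payment $566.20; balance $3,397.24
Quarter 6: opening $3,397.24; interest $40.76 → $3,438.00; payment $573.00; balance $2,865.00
Quarter 7: opening $2,865.00; interest $34.38 → $2,899.38; payment $579.87; balance $2,319.51
Quarter 8: opening $2,319.51; interest $27.83 → $2,347.34; payment $586.83; balance $1,760.51
Quarter 9: opening $1,760.51; interest $21.12 → $1,781.63; payment $593.87; balance $1,187.76
Quarter 10: opening $1,187.76; interest $14.25 → $1,202.01; payment $601.00; balance $601.01
Quarter 11: opening $601.01; interest $7.21 → $608.22; payment $608.22; balance $0.00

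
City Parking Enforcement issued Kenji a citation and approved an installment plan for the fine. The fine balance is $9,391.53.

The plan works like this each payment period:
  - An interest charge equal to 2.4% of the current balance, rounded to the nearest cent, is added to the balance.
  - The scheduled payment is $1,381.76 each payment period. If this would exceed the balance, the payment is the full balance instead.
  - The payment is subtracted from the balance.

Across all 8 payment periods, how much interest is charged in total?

Payment period 1: opening $9,391.53; interest $225.40 → $9,616.93; payment $1,381.76; balance $8,235.17
Payment period 2: opening $8,235.17; interest $197.64 → $8,432.81; payment $1,381.76; balance $7,051.05
Payment period 3: opening $7,051.05; interest $169.23 → $7,220.28; payment $1,381.76; balance $5,838.52
Payment period 4: opening $5,838.52; interest $140.12 → $5,978.64; payment $1,381.76; balance $4,596.88
Payment period 5: opening $4,596.88; interest $110.33 → $4,707.21; payment $1,381.76; balance $3,325.45
Payment period 6: opening $3,325.45; interest $79.81 → $3,405.26; payment $1,381.76; balance $2,023.50
Payment period 7: opening $2,023.50; interest $48.56 → $2,072.06; payment $1,381.76; balance $690.30
Payment period 8: opening $690.30; interest $16.57 → $706.87; payment $706.87; balance $0.00
Total interest: $225.40 + $197.64 + $169.23 + $140.12 + $110.33 + $79.81 + $48.56 + $16.57 = $987.66

$987.66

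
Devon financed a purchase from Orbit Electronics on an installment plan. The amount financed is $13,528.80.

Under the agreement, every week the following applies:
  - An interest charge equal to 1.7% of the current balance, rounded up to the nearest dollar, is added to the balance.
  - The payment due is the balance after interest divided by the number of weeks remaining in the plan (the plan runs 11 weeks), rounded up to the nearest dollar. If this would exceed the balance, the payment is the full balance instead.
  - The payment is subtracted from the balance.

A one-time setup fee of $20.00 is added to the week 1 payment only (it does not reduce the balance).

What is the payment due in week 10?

Week 1: $13,528.80 +$230.00 interest = $13,758.80; pay $1,251.00 (+ $20.00 fee) → $12,507.80
Week 2: $12,507.80 +$213.00 interest = $12,720.80; pay $1,273.00 → $11,447.80
Week 3: $11,447.80 +$195.00 interest = $11,642.80; pay $1,294.00 → $10,348.80
Week 4: $10,348.80 +$176.00 interest = $10,524.80; pay $1,316.00 → $9,208.80
Week 5: $9,208.80 +$157.00 interest = $9,365.80; pay $1,338.00 → $8,027.80
Week 6: $8,027.80 +$137.00 interest = $8,164.80; pay $1,361.00 → $6,803.80
Week 7: $6,803.80 +$116.00 interest = $6,919.80; pay $1,384.00 → $5,535.80
Week 8: $5,535.80 +$95.00 interest = $5,630.80; pay $1,408.00 → $4,222.80
Week 9: $4,222.80 +$72.00 interest = $4,294.80; pay $1,432.00 → $2,862.80
Week 10: $2,862.80 +$49.00 interest = $2,911.80; pay $1,456.00 → $1,455.80

$1,456.00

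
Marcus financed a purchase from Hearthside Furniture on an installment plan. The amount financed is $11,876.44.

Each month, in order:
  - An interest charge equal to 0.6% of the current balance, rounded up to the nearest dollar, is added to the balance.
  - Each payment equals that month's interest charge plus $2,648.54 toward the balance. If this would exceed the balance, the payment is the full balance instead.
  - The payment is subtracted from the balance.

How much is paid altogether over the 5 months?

$12,076.44

# | Opening | Interest | Payment | End bal
1 | $11,876.44 | $72.00 | $2,720.54 | $9,227.90
2 | $9,227.90 | $56.00 | $2,704.54 | $6,579.36
3 | $6,579.36 | $40.00 | $2,688.54 | $3,930.82
4 | $3,930.82 | $24.00 | $2,672.54 | $1,282.28
5 | $1,282.28 | $8.00 | $1,290.28 | $0.00
Total paid: $12,076.44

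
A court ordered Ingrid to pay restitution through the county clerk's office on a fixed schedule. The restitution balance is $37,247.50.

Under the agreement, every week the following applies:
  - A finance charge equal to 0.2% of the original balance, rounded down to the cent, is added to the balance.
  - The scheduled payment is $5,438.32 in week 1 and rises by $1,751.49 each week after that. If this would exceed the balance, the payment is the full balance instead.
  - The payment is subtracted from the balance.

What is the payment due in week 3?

Week 1: opening $37,247.50; interest $74.49 → $37,321.99; payment $5,438.32; balance $31,883.67
Week 2: opening $31,883.67; interest $74.49 → $31,958.16; payment $7,189.81; balance $24,768.35
Week 3: opening $24,768.35; interest $74.49 → $24,842.84; payment $8,941.30; balance $15,901.54

$8,941.30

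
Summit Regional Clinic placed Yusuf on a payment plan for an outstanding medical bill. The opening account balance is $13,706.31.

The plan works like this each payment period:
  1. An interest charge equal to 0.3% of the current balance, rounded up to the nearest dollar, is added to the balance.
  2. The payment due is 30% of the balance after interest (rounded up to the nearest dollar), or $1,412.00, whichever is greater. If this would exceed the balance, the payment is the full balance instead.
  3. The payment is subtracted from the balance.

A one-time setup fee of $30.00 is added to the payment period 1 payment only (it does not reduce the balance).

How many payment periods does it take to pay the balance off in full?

# | Opening | Interest | Payment | Fee | End bal
1 | $13,706.31 | $42.00 | $4,125.00 | $30.00 | $9,623.31
2 | $9,623.31 | $29.00 | $2,896.00 | — | $6,756.31
3 | $6,756.31 | $21.00 | $2,034.00 | — | $4,743.31
4 | $4,743.31 | $15.00 | $1,428.00 | — | $3,330.31
5 | $3,330.31 | $10.00 | $1,412.00 | — | $1,928.31
6 | $1,928.31 | $6.00 | $1,412.00 | — | $522.31
7 | $522.31 | $2.00 | $524.31 | — | $0.00
Balance reaches $0.00 in payment period 7.

7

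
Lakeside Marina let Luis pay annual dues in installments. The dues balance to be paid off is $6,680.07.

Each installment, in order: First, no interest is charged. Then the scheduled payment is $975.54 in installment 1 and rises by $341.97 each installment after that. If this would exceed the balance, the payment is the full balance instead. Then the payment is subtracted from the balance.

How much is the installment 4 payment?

$2,001.45

# | Opening | Payment | End bal
1 | $6,680.07 | $975.54 | $5,704.53
2 | $5,704.53 | $1,317.51 | $4,387.02
3 | $4,387.02 | $1,659.48 | $2,727.54
4 | $2,727.54 | $2,001.45 | $726.09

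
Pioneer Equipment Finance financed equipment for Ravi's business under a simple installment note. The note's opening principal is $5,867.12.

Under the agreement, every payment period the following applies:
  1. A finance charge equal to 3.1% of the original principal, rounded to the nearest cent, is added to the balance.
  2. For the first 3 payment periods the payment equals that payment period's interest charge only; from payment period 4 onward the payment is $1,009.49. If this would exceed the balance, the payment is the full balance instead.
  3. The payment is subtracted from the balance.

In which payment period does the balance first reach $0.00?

11

Payment period 1: opening $5,867.12; interest $181.88 → $6,049.00; payment $181.88; balance $5,867.12
Payment period 2: opening $5,867.12; interest $181.88 → $6,049.00; payment $181.88; balance $5,867.12
Payment period 3: opening $5,867.12; interest $181.88 → $6,049.00; payment $181.88; balance $5,867.12
Payment period 4: opening $5,867.12; interest $181.88 → $6,049.00; payment $1,009.49; balance $5,039.51
Payment period 5: opening $5,039.51; interest $181.88 → $5,221.39; payment $1,009.49; balance $4,211.90
Payment period 6: opening $4,211.90; interest $181.88 → $4,393.78; payment $1,009.49; balance $3,384.29
Payment period 7: opening $3,384.29; interest $181.88 → $3,566.17; payment $1,009.49; balance $2,556.68
Payment period 8: opening $2,556.68; interest $181.88 → $2,738.56; payment $1,009.49; balance $1,729.07
Payment period 9: opening $1,729.07; interest $181.88 → $1,910.95; payment $1,009.49; balance $901.46
Payment period 10: opening $901.46; interest $181.88 → $1,083.34; payment $1,009.49; balance $73.85
Payment period 11: opening $73.85; interest $181.88 → $255.73; payment $255.73; balance $0.00
Balance reaches $0.00 in payment period 11.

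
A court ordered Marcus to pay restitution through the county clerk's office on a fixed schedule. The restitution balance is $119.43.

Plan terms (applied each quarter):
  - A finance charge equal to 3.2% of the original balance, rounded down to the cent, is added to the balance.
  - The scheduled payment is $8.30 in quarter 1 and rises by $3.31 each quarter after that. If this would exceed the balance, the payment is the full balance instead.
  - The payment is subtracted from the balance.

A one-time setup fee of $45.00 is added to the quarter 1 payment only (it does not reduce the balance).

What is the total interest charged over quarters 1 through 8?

Quarter 1: opening $119.43; interest $3.82 → $123.25; payment $8.30 (+ $45.00 fee); balance $114.95
Quarter 2: opening $114.95; interest $3.82 → $118.77; payment $11.61; balance $107.16
Quarter 3: opening $107.16; interest $3.82 → $110.98; payment $14.92; balance $96.06
Quarter 4: opening $96.06; interest $3.82 → $99.88; payment $18.23; balance $81.65
Quarter 5: opening $81.65; interest $3.82 → $85.47; payment $21.54; balance $63.93
Quarter 6: opening $63.93; interest $3.82 → $67.75; payment $24.85; balance $42.90
Quarter 7: opening $42.90; interest $3.82 → $46.72; payment $28.16; balance $18.56
Quarter 8: opening $18.56; interest $3.82 → $22.38; payment $22.38; balance $0.00
Total interest: $3.82 + $3.82 + $3.82 + $3.82 + $3.82 + $3.82 + $3.82 + $3.82 = $30.56

$30.56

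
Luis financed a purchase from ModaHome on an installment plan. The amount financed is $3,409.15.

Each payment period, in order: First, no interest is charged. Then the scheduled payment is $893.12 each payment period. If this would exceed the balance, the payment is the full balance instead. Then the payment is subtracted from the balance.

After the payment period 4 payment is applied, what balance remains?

# | Opening | Payment | End bal
1 | $3,409.15 | $893.12 | $2,516.03
2 | $2,516.03 | $893.12 | $1,622.91
3 | $1,622.91 | $893.12 | $729.79
4 | $729.79 | $729.79 | $0.00

$0.00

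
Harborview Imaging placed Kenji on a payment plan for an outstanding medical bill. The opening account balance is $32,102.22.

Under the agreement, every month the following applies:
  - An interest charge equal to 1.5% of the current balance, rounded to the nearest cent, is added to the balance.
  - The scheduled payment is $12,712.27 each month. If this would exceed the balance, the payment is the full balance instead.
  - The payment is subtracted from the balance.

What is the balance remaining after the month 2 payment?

Month 1: opening $32,102.22; interest $481.53 → $32,583.75; payment $12,712.27; balance $19,871.48
Month 2: opening $19,871.48; interest $298.07 → $20,169.55; payment $12,712.27; balance $7,457.28

$7,457.28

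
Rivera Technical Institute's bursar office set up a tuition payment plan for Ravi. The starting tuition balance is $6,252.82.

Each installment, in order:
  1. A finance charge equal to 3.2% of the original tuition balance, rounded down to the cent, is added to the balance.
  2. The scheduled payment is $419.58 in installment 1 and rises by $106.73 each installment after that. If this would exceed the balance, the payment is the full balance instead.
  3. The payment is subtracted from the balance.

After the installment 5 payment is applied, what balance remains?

$4,088.07

Installment 1: $6,252.82 +$200.09 interest = $6,452.91; pay $419.58 → $6,033.33
Installment 2: $6,033.33 +$200.09 interest = $6,233.42; pay $526.31 → $5,707.11
Installment 3: $5,707.11 +$200.09 interest = $5,907.20; pay $633.04 → $5,274.16
Installment 4: $5,274.16 +$200.09 interest = $5,474.25; pay $739.77 → $4,734.48
Installment 5: $4,734.48 +$200.09 interest = $4,934.57; pay $846.50 → $4,088.07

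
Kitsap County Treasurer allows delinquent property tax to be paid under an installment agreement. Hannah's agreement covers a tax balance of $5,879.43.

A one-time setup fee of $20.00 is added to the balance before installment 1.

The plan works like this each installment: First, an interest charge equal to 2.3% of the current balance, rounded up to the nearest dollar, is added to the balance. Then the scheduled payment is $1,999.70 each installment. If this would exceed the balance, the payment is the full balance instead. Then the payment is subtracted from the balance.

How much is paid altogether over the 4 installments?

Installment 1: $5,899.43 +$136.00 interest = $6,035.43; pay $1,999.70 → $4,035.73
Installment 2: $4,035.73 +$93.00 interest = $4,128.73; pay $1,999.70 → $2,129.03
Installment 3: $2,129.03 +$49.00 interest = $2,178.03; pay $1,999.70 → $178.33
Installment 4: $178.33 +$5.00 interest = $183.33; pay $183.33 → $0.00
Total paid: $6,182.43

$6,182.43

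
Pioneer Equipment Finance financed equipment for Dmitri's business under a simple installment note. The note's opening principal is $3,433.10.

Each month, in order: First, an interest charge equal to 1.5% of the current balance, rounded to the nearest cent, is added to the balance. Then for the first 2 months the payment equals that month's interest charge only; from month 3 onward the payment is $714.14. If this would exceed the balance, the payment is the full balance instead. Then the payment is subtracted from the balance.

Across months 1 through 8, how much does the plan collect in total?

# | Opening | Interest | Payment | End bal
1 | $3,433.10 | $51.50 | $51.50 | $3,433.10
2 | $3,433.10 | $51.50 | $51.50 | $3,433.10
3 | $3,433.10 | $51.50 | $714.14 | $2,770.46
4 | $2,770.46 | $41.56 | $714.14 | $2,097.88
5 | $2,097.88 | $31.47 | $714.14 | $1,415.21
6 | $1,415.21 | $21.23 | $714.14 | $722.30
7 | $722.30 | $10.83 | $714.14 | $18.99
8 | $18.99 | $0.28 | $19.27 | $0.00
Total paid: $3,692.97

$3,692.97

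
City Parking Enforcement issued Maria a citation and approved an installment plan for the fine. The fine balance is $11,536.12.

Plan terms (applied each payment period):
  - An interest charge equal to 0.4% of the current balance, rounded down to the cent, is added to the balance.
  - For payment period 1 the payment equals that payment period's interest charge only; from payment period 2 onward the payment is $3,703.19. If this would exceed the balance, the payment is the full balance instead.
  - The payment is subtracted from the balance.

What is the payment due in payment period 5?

$523.10

# | Opening | Interest | Payment | End bal
1 | $11,536.12 | $46.14 | $46.14 | $11,536.12
2 | $11,536.12 | $46.14 | $3,703.19 | $7,879.07
3 | $7,879.07 | $31.51 | $3,703.19 | $4,207.39
4 | $4,207.39 | $16.82 | $3,703.19 | $521.02
5 | $521.02 | $2.08 | $523.10 | $0.00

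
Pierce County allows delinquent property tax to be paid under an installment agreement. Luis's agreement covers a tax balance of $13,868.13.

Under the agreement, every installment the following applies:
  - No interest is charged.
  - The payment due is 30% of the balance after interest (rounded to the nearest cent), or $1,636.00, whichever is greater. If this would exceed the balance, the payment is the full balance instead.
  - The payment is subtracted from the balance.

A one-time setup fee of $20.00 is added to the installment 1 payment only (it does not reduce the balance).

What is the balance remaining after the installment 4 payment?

# | Opening | Payment | Fee | End bal
1 | $13,868.13 | $4,160.44 | $20.00 | $9,707.69
2 | $9,707.69 | $2,912.31 | — | $6,795.38
3 | $6,795.38 | $2,038.61 | — | $4,756.77
4 | $4,756.77 | $1,636.00 | — | $3,120.77

$3,120.77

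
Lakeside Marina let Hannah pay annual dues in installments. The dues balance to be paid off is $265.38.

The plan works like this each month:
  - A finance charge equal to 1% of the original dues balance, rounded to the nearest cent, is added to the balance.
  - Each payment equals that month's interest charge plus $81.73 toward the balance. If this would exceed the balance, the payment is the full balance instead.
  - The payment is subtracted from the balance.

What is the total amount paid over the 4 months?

$275.98

Month 1: $265.38 +$2.65 interest = $268.03; pay $84.38 → $183.65
Month 2: $183.65 +$2.65 interest = $186.30; pay $84.38 → $101.92
Month 3: $101.92 +$2.65 interest = $104.57; pay $84.38 → $20.19
Month 4: $20.19 +$2.65 interest = $22.84; pay $22.84 → $0.00
Total paid: $275.98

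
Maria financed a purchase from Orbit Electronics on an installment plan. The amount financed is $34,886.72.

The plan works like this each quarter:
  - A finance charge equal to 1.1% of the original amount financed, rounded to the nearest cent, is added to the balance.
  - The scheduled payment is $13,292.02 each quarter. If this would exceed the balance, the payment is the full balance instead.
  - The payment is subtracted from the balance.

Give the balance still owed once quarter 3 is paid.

$0.00

# | Opening | Interest | Payment | End bal
1 | $34,886.72 | $383.75 | $13,292.02 | $21,978.45
2 | $21,978.45 | $383.75 | $13,292.02 | $9,070.18
3 | $9,070.18 | $383.75 | $9,453.93 | $0.00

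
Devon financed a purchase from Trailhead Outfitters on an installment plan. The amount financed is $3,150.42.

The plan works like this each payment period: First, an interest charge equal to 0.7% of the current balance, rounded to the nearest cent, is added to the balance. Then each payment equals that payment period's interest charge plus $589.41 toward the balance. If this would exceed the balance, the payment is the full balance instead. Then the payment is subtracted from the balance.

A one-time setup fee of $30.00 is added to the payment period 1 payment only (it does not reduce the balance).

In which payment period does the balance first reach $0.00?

6

# | Opening | Interest | Payment | Fee | End bal
1 | $3,150.42 | $22.05 | $611.46 | $30.00 | $2,561.01
2 | $2,561.01 | $17.93 | $607.34 | — | $1,971.60
3 | $1,971.60 | $13.80 | $603.21 | — | $1,382.19
4 | $1,382.19 | $9.68 | $599.09 | — | $792.78
5 | $792.78 | $5.55 | $594.96 | — | $203.37
6 | $203.37 | $1.42 | $204.79 | — | $0.00
Balance reaches $0.00 in payment period 6.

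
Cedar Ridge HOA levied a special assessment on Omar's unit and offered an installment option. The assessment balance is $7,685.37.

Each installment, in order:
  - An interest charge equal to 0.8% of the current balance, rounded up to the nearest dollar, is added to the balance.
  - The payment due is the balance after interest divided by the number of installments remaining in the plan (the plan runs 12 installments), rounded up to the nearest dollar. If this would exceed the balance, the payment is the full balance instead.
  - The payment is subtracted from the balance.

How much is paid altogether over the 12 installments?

$8,104.37

Installment 1: $7,685.37 +$62.00 interest = $7,747.37; pay $646.00 → $7,101.37
Installment 2: $7,101.37 +$57.00 interest = $7,158.37; pay $651.00 → $6,507.37
Installment 3: $6,507.37 +$53.00 interest = $6,560.37; pay $657.00 → $5,903.37
Installment 4: $5,903.37 +$48.00 interest = $5,951.37; pay $662.00 → $5,289.37
Installment 5: $5,289.37 +$43.00 interest = $5,332.37; pay $667.00 → $4,665.37
Installment 6: $4,665.37 +$38.00 interest = $4,703.37; pay $672.00 → $4,031.37
Installment 7: $4,031.37 +$33.00 interest = $4,064.37; pay $678.00 → $3,386.37
Installment 8: $3,386.37 +$28.00 interest = $3,414.37; pay $683.00 → $2,731.37
Installment 9: $2,731.37 +$22.00 interest = $2,753.37; pay $689.00 → $2,064.37
Installment 10: $2,064.37 +$17.00 interest = $2,081.37; pay $694.00 → $1,387.37
Installment 11: $1,387.37 +$12.00 interest = $1,399.37; pay $700.00 → $699.37
Installment 12: $699.37 +$6.00 interest = $705.37; pay $705.37 → $0.00
Total paid: $8,104.37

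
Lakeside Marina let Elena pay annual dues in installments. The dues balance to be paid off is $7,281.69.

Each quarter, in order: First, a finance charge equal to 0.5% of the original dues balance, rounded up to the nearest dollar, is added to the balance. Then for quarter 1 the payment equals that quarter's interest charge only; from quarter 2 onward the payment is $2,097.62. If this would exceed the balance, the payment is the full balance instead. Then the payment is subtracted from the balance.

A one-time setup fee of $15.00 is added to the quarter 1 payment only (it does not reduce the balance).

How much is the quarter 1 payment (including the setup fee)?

$52.00

Quarter 1: $7,281.69 +$37.00 interest = $7,318.69; pay $37.00 (+ $15.00 fee) → $7,281.69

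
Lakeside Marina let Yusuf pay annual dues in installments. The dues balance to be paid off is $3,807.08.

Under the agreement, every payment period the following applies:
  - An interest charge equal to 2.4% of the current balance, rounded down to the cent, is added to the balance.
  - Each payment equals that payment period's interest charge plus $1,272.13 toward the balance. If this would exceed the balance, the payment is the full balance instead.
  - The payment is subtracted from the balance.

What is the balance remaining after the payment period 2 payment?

$1,262.82

# | Opening | Interest | Payment | End bal
1 | $3,807.08 | $91.36 | $1,363.49 | $2,534.95
2 | $2,534.95 | $60.83 | $1,332.96 | $1,262.82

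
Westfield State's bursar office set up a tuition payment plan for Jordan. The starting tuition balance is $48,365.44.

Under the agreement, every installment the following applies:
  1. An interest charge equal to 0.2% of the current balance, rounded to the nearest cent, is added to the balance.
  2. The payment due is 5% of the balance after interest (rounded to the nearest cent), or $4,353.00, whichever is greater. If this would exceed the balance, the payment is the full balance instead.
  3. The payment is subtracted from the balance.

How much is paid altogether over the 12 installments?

$48,960.62

Installment 1: opening $48,365.44; interest $96.73 → $48,462.17; payment $4,353.00; balance $44,109.17
Installment 2: opening $44,109.17; interest $88.22 → $44,197.39; payment $4,353.00; balance $39,844.39
Installment 3: opening $39,844.39; interest $79.69 → $39,924.08; payment $4,353.00; balance $35,571.08
Installment 4: opening $35,571.08; interest $71.14 → $35,642.22; payment $4,353.00; balance $31,289.22
Installment 5: opening $31,289.22; interest $62.58 → $31,351.80; payment $4,353.00; balance $26,998.80
Installment 6: opening $26,998.80; interest $54.00 → $27,052.80; payment $4,353.00; balance $22,699.80
Installment 7: opening $22,699.80; interest $45.40 → $22,745.20; payment $4,353.00; balance $18,392.20
Installment 8: opening $18,392.20; interest $36.78 → $18,428.98; payment $4,353.00; balance $14,075.98
Installment 9: opening $14,075.98; interest $28.15 → $14,104.13; payment $4,353.00; balance $9,751.13
Installment 10: opening $9,751.13; interest $19.50 → $9,770.63; payment $4,353.00; balance $5,417.63
Installment 11: opening $5,417.63; interest $10.84 → $5,428.47; payment $4,353.00; balance $1,075.47
Installment 12: opening $1,075.47; interest $2.15 → $1,077.62; payment $1,077.62; balance $0.00
Total paid: $48,960.62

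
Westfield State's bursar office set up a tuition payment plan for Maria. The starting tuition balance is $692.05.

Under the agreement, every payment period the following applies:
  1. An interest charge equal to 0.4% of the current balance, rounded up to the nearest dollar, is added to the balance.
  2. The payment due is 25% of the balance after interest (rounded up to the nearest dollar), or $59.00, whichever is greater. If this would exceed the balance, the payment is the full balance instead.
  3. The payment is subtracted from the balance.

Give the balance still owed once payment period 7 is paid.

$48.05

Payment period 1: $692.05 +$3.00 interest = $695.05; pay $174.00 → $521.05
Payment period 2: $521.05 +$3.00 interest = $524.05; pay $132.00 → $392.05
Payment period 3: $392.05 +$2.00 interest = $394.05; pay $99.00 → $295.05
Payment period 4: $295.05 +$2.00 interest = $297.05; pay $75.00 → $222.05
Payment period 5: $222.05 +$1.00 interest = $223.05; pay $59.00 → $164.05
Payment period 6: $164.05 +$1.00 interest = $165.05; pay $59.00 → $106.05
Payment period 7: $106.05 +$1.00 interest = $107.05; pay $59.00 → $48.05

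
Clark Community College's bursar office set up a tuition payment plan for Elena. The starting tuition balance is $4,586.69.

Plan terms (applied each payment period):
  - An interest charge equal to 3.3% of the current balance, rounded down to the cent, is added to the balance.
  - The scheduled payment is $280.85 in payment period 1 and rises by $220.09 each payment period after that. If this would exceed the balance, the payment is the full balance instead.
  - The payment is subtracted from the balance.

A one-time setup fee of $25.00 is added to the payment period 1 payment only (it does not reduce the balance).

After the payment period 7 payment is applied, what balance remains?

$0.00

Payment period 1: $4,586.69 +$151.36 interest = $4,738.05; pay $280.85 (+ $25.00 fee) → $4,457.20
Payment period 2: $4,457.20 +$147.08 interest = $4,604.28; pay $500.94 → $4,103.34
Payment period 3: $4,103.34 +$135.41 interest = $4,238.75; pay $721.03 → $3,517.72
Payment period 4: $3,517.72 +$116.08 interest = $3,633.80; pay $941.12 → $2,692.68
Payment period 5: $2,692.68 +$88.85 interest = $2,781.53; pay $1,161.21 → $1,620.32
Payment period 6: $1,620.32 +$53.47 interest = $1,673.79; pay $1,381.30 → $292.49
Payment period 7: $292.49 +$9.65 interest = $302.14; pay $302.14 → $0.00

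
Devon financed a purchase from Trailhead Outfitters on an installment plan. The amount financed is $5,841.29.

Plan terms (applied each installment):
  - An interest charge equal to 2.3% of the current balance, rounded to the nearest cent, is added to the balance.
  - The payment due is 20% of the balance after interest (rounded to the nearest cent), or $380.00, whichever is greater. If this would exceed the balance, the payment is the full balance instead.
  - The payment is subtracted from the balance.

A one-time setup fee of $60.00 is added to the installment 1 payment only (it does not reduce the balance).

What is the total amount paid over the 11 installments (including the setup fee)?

$6,540.71

Installment 1: opening $5,841.29; interest $134.35 → $5,975.64; payment $1,195.13 (+ $60.00 fee); balance $4,780.51
Installment 2: opening $4,780.51; interest $109.95 → $4,890.46; payment $978.09; balance $3,912.37
Installment 3: opening $3,912.37; interest $89.98 → $4,002.35; payment $800.47; balance $3,201.88
Installment 4: opening $3,201.88; interest $73.64 → $3,275.52; payment $655.10; balance $2,620.42
Installment 5: opening $2,620.42; interest $60.27 → $2,680.69; payment $536.14; balance $2,144.55
Installment 6: opening $2,144.55; interest $49.32 → $2,193.87; payment $438.77; balance $1,755.10
Installment 7: opening $1,755.10; interest $40.37 → $1,795.47; payment $380.00; balance $1,415.47
Installment 8: opening $1,415.47; interest $32.56 → $1,448.03; payment $380.00; balance $1,068.03
Installment 9: opening $1,068.03; interest $24.56 → $1,092.59; payment $380.00; balance $712.59
Installment 10: opening $712.59; interest $16.39 → $728.98; payment $380.00; balance $348.98
Installment 11: opening $348.98; interest $8.03 → $357.01; payment $357.01; balance $0.00
Total paid: $6,540.71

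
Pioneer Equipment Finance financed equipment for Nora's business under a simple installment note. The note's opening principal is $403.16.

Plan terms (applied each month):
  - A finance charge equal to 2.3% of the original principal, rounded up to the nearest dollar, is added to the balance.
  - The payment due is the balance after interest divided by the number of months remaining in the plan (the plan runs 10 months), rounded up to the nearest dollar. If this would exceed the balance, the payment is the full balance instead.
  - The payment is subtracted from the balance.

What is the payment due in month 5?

$47.00

Month 1: $403.16 +$10.00 interest = $413.16; pay $42.00 → $371.16
Month 2: $371.16 +$10.00 interest = $381.16; pay $43.00 → $338.16
Month 3: $338.16 +$10.00 interest = $348.16; pay $44.00 → $304.16
Month 4: $304.16 +$10.00 interest = $314.16; pay $45.00 → $269.16
Month 5: $269.16 +$10.00 interest = $279.16; pay $47.00 → $232.16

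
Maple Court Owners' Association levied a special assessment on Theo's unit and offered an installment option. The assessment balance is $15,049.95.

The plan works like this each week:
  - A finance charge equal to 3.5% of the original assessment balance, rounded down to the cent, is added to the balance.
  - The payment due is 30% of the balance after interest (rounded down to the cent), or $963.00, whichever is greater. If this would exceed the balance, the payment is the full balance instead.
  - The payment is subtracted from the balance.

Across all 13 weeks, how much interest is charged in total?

Week 1: opening $15,049.95; interest $526.74 → $15,576.69; payment $4,673.00; balance $10,903.69
Week 2: opening $10,903.69; interest $526.74 → $11,430.43; payment $3,429.12; balance $8,001.31
Week 3: opening $8,001.31; interest $526.74 → $8,528.05; payment $2,558.41; balance $5,969.64
Week 4: opening $5,969.64; interest $526.74 → $6,496.38; payment $1,948.91; balance $4,547.47
Week 5: opening $4,547.47; interest $526.74 → $5,074.21; payment $1,522.26; balance $3,551.95
Week 6: opening $3,551.95; interest $526.74 → $4,078.69; payment $1,223.60; balance $2,855.09
Week 7: opening $2,855.09; interest $526.74 → $3,381.83; payment $1,014.54; balance $2,367.29
Week 8: opening $2,367.29; interest $526.74 → $2,894.03; payment $963.00; balance $1,931.03
Week 9: opening $1,931.03; interest $526.74 → $2,457.77; payment $963.00; balance $1,494.77
Week 10: opening $1,494.77; interest $526.74 → $2,021.51; payment $963.00; balance $1,058.51
Week 11: opening $1,058.51; interest $526.74 → $1,585.25; payment $963.00; balance $622.25
Week 12: opening $622.25; interest $526.74 → $1,148.99; payment $963.00; balance $185.99
Week 13: opening $185.99; interest $526.74 → $712.73; payment $712.73; balance $0.00
Total interest: $526.74 + $526.74 + $526.74 + $526.74 + $526.74 + $526.74 + $526.74 + $526.74 + $526.74 + $526.74 + $526.74 + $526.74 + $526.74 = $6,847.62

$6,847.62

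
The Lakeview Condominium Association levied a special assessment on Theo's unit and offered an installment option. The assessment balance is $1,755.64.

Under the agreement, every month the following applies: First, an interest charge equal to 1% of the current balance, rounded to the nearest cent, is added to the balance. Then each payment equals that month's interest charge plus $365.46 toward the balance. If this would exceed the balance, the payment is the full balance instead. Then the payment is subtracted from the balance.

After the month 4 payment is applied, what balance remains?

Month 1: opening $1,755.64; interest $17.56 → $1,773.20; payment $383.02; balance $1,390.18
Month 2: opening $1,390.18; interest $13.90 → $1,404.08; payment $379.36; balance $1,024.72
Month 3: opening $1,024.72; interest $10.25 → $1,034.97; payment $375.71; balance $659.26
Month 4: opening $659.26; interest $6.59 → $665.85; payment $372.05; balance $293.80

$293.80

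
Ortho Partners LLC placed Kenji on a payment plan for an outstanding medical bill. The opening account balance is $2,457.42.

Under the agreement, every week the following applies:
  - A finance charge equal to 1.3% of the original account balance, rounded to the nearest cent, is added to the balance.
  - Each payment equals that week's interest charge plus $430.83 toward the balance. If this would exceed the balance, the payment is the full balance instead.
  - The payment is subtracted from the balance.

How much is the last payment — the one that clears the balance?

$335.22

Week 1: $2,457.42 +$31.95 interest = $2,489.37; pay $462.78 → $2,026.59
Week 2: $2,026.59 +$31.95 interest = $2,058.54; pay $462.78 → $1,595.76
Week 3: $1,595.76 +$31.95 interest = $1,627.71; pay $462.78 → $1,164.93
Week 4: $1,164.93 +$31.95 interest = $1,196.88; pay $462.78 → $734.10
Week 5: $734.10 +$31.95 interest = $766.05; pay $462.78 → $303.27
Week 6: $303.27 +$31.95 interest = $335.22; pay $335.22 → $0.00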